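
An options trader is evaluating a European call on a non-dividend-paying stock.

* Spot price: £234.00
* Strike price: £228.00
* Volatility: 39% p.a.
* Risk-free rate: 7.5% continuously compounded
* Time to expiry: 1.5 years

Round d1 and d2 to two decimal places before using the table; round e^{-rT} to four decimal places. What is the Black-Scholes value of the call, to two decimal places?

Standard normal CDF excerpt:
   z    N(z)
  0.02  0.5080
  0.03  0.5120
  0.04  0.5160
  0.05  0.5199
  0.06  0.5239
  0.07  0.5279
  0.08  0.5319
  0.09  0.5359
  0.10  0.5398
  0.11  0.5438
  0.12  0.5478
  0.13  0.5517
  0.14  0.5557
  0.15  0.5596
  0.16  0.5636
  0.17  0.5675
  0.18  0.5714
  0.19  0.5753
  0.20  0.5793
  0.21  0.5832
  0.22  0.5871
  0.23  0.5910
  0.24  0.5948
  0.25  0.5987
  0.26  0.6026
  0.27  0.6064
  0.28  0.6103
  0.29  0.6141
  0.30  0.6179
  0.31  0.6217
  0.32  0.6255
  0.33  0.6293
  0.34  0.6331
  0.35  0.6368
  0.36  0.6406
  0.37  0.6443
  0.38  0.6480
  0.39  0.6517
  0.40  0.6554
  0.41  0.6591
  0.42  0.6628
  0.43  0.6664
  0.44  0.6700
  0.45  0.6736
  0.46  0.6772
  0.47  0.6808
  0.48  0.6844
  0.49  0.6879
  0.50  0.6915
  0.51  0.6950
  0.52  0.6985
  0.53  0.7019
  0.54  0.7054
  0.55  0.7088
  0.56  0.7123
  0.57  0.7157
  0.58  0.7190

£58.32

σ√T = 0.39 × 1.2247 = 0.4777
ln(S/K) + (r + σ²/2)T = ln(234/228) + (0.075 + 0.39²/2)·1.5 = 0.0260 + 0.2266 = 0.2526
d₁ = 0.2526 / 0.4777 = 0.5287 ≈ 0.53
d₂ = d₁ − σ√T = 0.5287 − 0.4777 = 0.0511 ≈ 0.05
e^(−rT) = e^(−0.075·1.5) = 0.8936
C = 234·N(0.53) − 228·0.8936·N(0.05) = 234·0.7019 − 228·0.8936·0.5199 = 164.2446 − 105.9248 = 58.3198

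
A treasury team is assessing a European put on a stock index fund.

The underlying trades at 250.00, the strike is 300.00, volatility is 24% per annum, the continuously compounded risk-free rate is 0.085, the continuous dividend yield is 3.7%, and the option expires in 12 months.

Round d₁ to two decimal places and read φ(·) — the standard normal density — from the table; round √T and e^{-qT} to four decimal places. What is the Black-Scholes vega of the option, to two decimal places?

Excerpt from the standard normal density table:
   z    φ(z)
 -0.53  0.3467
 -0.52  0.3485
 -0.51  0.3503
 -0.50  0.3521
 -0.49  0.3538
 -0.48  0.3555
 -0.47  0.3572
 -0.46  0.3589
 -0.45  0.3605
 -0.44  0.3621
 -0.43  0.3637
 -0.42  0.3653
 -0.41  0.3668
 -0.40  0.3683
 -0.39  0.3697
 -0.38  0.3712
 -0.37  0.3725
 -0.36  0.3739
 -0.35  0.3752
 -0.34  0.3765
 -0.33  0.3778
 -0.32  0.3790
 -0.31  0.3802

87.24

σ√T = 0.24·√1 = 0.2400
d₁ = [ln(250/300) + (0.085 − 0.037 + 0.24²/2)·1] / 0.2400 = [-0.1823 + 0.0768] / 0.2400 = -0.4397 → -0.44
√T = √1 = 1.0000
φ(d₁) = φ(-0.44) = 0.3621
e^(−qT) = e^(−0.037·1) = 0.9637
vega = S·e^(−qT)·φ(d₁)·√T = 250·0.9637·0.3621·1.0000 = 87.2389
(The call has the same vega.)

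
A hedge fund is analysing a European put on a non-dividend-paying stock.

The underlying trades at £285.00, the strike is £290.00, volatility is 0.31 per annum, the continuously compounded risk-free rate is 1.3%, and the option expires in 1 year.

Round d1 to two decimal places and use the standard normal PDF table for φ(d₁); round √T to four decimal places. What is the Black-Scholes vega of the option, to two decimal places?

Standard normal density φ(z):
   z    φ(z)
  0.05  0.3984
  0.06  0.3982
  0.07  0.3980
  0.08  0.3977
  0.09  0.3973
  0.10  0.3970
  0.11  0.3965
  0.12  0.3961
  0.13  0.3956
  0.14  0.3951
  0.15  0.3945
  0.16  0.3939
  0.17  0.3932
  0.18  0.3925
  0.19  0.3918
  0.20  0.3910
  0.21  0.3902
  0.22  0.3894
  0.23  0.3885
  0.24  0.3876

112.60

T = 1;  σ√T = 0.3100
d₁ = [ln(285/290) + (0.013 + 0.31²/2)·1] / 0.3100 = [-0.0174 + 0.0611] / 0.3100 = 0.1408 → 0.14
√T = √1 = 1.0000
φ(d₁) = φ(0.14) = 0.3951
vega = S·φ(d₁)·√T = 285·0.3951·1.0000 = 112.6035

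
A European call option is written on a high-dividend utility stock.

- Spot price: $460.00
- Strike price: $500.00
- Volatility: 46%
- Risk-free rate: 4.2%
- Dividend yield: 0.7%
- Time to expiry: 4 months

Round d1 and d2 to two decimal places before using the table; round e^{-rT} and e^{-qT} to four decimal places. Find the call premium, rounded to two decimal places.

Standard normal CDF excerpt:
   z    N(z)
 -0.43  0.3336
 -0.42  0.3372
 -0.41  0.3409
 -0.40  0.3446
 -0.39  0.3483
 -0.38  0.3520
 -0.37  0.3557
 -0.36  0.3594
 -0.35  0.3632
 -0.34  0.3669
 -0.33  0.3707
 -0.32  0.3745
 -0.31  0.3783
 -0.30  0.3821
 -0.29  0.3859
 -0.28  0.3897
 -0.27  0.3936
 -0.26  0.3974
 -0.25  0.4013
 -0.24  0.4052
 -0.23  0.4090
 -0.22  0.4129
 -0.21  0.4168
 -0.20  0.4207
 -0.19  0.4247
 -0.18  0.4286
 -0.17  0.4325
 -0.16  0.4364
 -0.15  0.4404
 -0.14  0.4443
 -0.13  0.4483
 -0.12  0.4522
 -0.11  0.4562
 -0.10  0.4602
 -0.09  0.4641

$34.00

σ√T = 0.46·√0.3333 = 0.2656
ln(S/K) + (r − q + σ²/2)T = ln(460/500) + (0.042 − 0.007 + 0.46²/2)·0.3333 = -0.0834 + 0.0469 = -0.0364
d₁ = -0.0364 / 0.2656 = -0.1372 which rounds to -0.14
d₂ = d₁ − σ√T = -0.1372 − 0.2656 = -0.4028 which rounds to -0.40
exp(−qT) = exp(−0.007·0.3333) = 0.9977;  exp(−rT) = exp(−0.042·0.3333) = 0.9861
C = 460·0.9977·N(-0.14) − 500·0.9861·N(-0.40) = 460·0.9977·0.4443 − 500·0.9861·0.3446 = 203.9079 − 169.9050 = 34.0029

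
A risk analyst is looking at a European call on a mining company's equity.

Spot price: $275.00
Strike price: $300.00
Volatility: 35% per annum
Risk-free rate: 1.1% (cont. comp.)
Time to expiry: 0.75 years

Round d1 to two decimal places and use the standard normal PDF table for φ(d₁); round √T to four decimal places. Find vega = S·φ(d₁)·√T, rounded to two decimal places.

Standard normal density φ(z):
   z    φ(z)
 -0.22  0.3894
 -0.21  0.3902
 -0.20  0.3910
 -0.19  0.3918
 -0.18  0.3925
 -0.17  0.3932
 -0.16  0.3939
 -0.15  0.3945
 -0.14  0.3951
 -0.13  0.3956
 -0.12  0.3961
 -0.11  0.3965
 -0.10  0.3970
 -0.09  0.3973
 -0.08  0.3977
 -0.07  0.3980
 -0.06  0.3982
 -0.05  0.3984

94.43

σ√T = 0.35·√0.75 = 0.3031
d₁ = [ln(275/300) + (0.011 + 0.35²/2)·0.75] / 0.3031 = [-0.0870 + 0.0542] / 0.3031 = -0.1083 which rounds to -0.11
√T = √0.75 = 0.8660
φ(d₁) = φ(-0.11) = 0.3965
vega = S·φ(d₁)·√T = 275·0.3965·0.8660 = 94.4265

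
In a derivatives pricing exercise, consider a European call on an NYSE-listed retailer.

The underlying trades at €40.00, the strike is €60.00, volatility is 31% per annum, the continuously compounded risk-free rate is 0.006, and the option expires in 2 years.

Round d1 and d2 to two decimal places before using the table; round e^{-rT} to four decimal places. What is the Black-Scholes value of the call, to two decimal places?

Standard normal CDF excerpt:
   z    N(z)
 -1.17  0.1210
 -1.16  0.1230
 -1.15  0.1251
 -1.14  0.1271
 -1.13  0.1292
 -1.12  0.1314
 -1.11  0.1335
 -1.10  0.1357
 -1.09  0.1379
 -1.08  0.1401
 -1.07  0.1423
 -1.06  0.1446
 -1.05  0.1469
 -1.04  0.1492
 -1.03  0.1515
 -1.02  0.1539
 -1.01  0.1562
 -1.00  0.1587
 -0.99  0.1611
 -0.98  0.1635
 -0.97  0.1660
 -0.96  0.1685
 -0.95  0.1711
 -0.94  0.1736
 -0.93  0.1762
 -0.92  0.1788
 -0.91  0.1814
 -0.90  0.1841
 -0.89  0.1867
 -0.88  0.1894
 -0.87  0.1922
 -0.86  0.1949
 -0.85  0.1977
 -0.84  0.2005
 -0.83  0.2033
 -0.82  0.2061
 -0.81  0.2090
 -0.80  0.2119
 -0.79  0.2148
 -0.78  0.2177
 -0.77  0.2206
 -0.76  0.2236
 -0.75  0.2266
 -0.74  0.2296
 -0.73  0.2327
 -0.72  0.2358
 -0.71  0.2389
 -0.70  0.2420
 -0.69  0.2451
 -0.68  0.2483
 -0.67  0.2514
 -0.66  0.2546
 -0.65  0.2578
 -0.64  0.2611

€2.14

σ√T = 0.31 × 1.4142 = 0.4384
d₁ = [ln(40/60) + (0.006 + 0.31²/2)·2] / 0.4384 = [-0.4055 + 0.1081] / 0.4384 = -0.6783 ≈ -0.68
d₂ = d₁ − σ√T = -0.6783 − 0.4384 = -1.1167 ≈ -1.12
e^(−rT) = e^(−0.006·2) = 0.9881
C = 40·N(-0.68) − 60·0.9881·N(-1.12) = 40·0.2483 − 60·0.9881·0.1314 = 9.9320 − 7.7902 = 2.1418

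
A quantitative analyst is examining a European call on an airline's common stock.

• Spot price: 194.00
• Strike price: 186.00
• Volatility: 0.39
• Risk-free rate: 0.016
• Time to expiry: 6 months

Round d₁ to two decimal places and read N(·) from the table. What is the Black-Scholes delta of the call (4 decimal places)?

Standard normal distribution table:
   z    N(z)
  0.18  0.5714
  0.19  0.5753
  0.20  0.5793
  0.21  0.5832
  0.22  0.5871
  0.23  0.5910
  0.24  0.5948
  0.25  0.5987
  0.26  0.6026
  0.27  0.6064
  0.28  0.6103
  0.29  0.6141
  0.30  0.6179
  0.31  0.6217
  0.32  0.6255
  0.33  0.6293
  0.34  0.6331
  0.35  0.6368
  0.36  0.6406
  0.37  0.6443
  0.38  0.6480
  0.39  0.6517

T = 0.5;  σ√T = 0.2758
d₁ = [ln(194/186) + (0.016 + ½·0.39²)·0.5] / (σ√T) = (0.0421 + 0.0460) / 0.2758 = 0.3196 ⇒ 0.32
N(d₁) = N(0.32) = 0.6255
Δ_call = N(d₁) = 0.6255

0.6255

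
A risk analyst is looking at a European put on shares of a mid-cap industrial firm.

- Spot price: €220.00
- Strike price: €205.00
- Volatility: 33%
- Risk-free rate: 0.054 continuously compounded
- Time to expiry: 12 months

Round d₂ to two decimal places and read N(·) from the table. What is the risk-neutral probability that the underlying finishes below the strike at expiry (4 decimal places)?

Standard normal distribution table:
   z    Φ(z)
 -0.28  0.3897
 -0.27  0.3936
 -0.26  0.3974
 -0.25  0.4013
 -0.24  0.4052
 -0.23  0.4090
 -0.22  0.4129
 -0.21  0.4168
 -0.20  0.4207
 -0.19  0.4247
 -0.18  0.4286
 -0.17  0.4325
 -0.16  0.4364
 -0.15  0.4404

0.4168

T = 1;  σ√T = 0.3300
d₁ = [ln(220/205) + (0.054 + 0.33²/2)·1] / 0.3300 = [0.0706 + 0.1085] / 0.3300 = 0.5426 → 0.54
d₂ = d₁ − σ√T = 0.5426 − 0.3300 = 0.2126 → 0.21
Risk-neutral Pr[S_T < K] = N(−d₂) = N(-0.21) = 0.4168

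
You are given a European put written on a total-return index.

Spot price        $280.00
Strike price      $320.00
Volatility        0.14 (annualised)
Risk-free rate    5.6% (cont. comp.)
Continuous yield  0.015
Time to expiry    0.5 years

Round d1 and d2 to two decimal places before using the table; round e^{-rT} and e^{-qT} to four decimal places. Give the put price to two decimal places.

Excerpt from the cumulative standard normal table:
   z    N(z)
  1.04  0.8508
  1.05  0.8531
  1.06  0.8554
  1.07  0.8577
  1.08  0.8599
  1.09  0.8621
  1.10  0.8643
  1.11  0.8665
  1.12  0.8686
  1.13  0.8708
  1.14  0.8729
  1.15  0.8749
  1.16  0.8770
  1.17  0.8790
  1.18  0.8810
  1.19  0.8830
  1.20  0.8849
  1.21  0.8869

T = 0.5;  σ√T = 0.0990
d₁ = [ln(280/320) + (0.056 − 0.015 + 0.14²/2)·0.5] / 0.0990 = [-0.1335 + 0.0254] / 0.0990 = -1.0923 which rounds to -1.09
d₂ = d₁ − σ√T = -1.0923 − 0.0990 = -1.1913 which rounds to -1.19
exp(−qT) = exp(−0.015·0.5) = 0.9925;  exp(−rT) = exp(−0.056·0.5) = 0.9724
N(−d₂) = N(1.19) = 0.8830;  N(−d₁) = N(1.09) = 0.8621
P = 320·0.9724·0.8830 − 280·0.9925·0.8621 = 274.7613 − 239.5776 = 35.1838

$35.18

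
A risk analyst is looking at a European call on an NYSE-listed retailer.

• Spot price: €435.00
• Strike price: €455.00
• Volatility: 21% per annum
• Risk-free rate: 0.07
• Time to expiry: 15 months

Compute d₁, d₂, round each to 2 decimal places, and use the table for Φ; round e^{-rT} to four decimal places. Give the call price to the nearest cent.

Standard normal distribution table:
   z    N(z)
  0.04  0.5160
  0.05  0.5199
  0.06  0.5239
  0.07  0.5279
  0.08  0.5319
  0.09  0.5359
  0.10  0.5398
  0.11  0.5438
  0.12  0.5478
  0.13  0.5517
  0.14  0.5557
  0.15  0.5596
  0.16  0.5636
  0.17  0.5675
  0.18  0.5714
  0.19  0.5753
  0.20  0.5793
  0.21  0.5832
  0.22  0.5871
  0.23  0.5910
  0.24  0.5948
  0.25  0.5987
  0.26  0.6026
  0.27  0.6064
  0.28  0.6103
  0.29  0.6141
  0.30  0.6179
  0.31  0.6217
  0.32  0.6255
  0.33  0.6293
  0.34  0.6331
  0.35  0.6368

€50.39

T = 1.25;  σ√T = 0.2348
d₁ = [ln(435/455) + (0.07 + 0.21²/2)·1.25] / 0.2348 = [-0.0450 + 0.1151] / 0.2348 = 0.2986 ⇒ 0.30
d₂ = d₁ − σ√T = 0.2986 − 0.2348 = 0.0638 ⇒ 0.06
e^(−rT) = e^(−0.07·1.25) = 0.9162
N(d₁) = N(0.30) = 0.6179;  N(d₂) = N(0.06) = 0.5239
C = 435·0.6179 − 455·0.9162·0.5239 = 268.7865 − 218.3987 = 50.3878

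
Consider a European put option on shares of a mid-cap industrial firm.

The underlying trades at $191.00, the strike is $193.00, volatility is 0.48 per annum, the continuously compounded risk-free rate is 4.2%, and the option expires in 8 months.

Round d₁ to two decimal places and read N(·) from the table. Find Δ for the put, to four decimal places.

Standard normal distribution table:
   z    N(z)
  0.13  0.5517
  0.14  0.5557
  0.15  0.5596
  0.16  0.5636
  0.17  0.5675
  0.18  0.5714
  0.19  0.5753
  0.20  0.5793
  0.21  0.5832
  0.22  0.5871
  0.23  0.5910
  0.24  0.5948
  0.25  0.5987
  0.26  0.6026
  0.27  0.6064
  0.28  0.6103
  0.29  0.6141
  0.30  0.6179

-0.4052

σ√T = 0.48·√0.6667 = 0.3919
d₁ = [ln(191/193) + (0.042 + 0.48²/2)·0.6667] / 0.3919 = [-0.0104 + 0.1048] / 0.3919 = 0.2408 ⇒ 0.24
N(d₁) = N(0.24) = 0.5948
Δ_put = N(d₁) − 1 = 0.5948 − 1 = -0.4052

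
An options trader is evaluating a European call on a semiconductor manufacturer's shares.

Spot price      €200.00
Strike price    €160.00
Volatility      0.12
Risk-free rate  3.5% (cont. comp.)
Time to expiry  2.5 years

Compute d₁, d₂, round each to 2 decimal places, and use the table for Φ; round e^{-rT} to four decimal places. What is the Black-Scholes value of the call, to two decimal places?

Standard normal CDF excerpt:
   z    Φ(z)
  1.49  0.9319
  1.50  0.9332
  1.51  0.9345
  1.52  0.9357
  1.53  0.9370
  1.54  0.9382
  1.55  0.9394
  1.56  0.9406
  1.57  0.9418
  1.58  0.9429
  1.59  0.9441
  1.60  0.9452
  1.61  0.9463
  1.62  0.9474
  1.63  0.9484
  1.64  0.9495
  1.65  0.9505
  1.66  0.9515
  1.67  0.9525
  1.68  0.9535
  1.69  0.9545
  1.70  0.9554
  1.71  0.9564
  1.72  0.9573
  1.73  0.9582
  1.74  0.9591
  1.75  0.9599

€54.11

σ√T = 0.12 × 1.5811 = 0.1897
d₁ = [ln(200/160) + (0.035 + 0.12²/2)·2.5] / 0.1897 = [0.2231 + 0.1055] / 0.1897 = 1.7321 which rounds to 1.73
d₂ = d₁ − σ√T = 1.7321 − 0.1897 = 1.5424 which rounds to 1.54
exp(−rT) = exp(−0.035·2.5) = 0.9162
C = 200·N(1.73) − 160·0.9162·N(1.54) = 200·0.9582 − 160·0.9162·0.9382 = 191.6400 − 137.5326 = 54.1074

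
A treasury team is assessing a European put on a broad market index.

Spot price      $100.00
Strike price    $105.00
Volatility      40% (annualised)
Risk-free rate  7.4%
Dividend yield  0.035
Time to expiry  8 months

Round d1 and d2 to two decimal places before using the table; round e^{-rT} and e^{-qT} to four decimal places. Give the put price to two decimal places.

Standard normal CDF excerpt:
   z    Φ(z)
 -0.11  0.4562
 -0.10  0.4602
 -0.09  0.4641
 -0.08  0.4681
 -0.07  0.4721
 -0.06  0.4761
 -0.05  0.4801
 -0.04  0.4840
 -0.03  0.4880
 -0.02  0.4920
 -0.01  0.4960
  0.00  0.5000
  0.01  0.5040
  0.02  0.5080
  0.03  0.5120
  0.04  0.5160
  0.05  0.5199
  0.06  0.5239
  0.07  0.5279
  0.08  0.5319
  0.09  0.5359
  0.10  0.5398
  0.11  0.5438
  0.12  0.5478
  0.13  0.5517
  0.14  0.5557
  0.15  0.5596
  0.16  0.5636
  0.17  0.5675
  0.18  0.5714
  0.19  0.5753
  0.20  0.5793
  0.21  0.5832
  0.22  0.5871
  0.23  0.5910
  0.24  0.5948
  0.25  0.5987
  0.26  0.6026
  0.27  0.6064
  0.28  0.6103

$13.73

T = 0.6667;  σ√T = 0.3266
d₁ = [ln(100/105) + (0.074 − 0.035 + ½·0.4²)·0.6667] / (σ√T) = (-0.0488 + 0.0793) / 0.3266 = 0.0935 → 0.09
d₂ = 0.0935 − 0.3266 = -0.2331 → -0.23
exp(−qT) = exp(−0.035·0.6667) = 0.9769;  exp(−rT) = exp(−0.074·0.6667) = 0.9519
P = 105·0.9519·N(0.23) − 100·0.9769·N(-0.09) = 105·0.9519·0.5910 − 100·0.9769·0.4641 = 59.0702 − 45.3379 = 13.7322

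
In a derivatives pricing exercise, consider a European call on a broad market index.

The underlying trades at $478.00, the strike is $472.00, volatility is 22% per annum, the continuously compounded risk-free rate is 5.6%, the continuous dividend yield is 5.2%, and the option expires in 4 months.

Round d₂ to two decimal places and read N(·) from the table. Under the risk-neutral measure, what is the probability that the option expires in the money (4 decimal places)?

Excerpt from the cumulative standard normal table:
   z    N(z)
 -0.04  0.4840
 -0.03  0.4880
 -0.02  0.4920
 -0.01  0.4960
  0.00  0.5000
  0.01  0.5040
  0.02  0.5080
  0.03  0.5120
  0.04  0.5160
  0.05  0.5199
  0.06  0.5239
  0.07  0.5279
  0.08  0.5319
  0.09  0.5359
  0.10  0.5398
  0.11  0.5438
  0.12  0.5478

0.5199

σ√T = 0.22 × 0.5774 = 0.1270
d₁ = [ln(478/472) + (0.056 − 0.052 + 0.22²/2)·0.3333] / 0.1270 = [0.0126 + 0.0094] / 0.1270 = 0.1735 ⇒ 0.17
d₂ = d₁ − σ√T = 0.1735 − 0.1270 = 0.0464 ⇒ 0.05
Risk-neutral Pr[S_T > K] = N(d₂) = N(0.05) = 0.5199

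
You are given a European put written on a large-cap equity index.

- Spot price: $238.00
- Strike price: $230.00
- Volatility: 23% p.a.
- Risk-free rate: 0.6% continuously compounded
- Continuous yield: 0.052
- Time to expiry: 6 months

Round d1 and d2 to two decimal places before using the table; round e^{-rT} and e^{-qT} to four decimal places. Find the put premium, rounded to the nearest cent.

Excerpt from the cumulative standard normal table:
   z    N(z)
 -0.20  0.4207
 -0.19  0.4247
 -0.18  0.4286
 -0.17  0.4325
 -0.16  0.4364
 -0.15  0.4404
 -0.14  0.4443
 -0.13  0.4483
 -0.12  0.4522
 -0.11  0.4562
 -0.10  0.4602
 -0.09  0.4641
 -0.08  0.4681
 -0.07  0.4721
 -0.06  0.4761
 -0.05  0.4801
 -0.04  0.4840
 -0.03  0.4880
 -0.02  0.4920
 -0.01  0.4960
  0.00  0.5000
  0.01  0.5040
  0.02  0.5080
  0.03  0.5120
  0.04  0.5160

$13.45

σ√T = 0.23·√0.5 = 0.1626
d₁ = [ln(238/230) + (0.006 − 0.052 + ½·0.23²)·0.5] / (σ√T) = (0.0342 − 0.0098) / 0.1626 = 0.1501 → 0.15
d₂ = 0.1501 − 0.1626 = -0.0125 → -0.01
e^(−qT) = e^(−0.052·0.5) = 0.9743;  e^(−rT) = e^(−0.006·0.5) = 0.9970
P = 230·0.9970·N(0.01) − 238·0.9743·N(-0.15) = 230·0.9970·0.5040 − 238·0.9743·0.4404 = 115.5722 − 102.1214 = 13.4508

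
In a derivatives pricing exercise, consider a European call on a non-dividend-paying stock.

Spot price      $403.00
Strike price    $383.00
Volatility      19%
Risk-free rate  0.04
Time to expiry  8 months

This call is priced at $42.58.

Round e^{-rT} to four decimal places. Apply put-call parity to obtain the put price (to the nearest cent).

exp(−rT) = exp(−0.04·0.6667) = 0.9737
Put-call parity: C − P = S − K·e^(−rT) = 403 − 383·0.9737 = 403 − 372.9271 = 30.0729
P = C − (C − P) = 42.58 − (30.0729) = 12.5071

$12.51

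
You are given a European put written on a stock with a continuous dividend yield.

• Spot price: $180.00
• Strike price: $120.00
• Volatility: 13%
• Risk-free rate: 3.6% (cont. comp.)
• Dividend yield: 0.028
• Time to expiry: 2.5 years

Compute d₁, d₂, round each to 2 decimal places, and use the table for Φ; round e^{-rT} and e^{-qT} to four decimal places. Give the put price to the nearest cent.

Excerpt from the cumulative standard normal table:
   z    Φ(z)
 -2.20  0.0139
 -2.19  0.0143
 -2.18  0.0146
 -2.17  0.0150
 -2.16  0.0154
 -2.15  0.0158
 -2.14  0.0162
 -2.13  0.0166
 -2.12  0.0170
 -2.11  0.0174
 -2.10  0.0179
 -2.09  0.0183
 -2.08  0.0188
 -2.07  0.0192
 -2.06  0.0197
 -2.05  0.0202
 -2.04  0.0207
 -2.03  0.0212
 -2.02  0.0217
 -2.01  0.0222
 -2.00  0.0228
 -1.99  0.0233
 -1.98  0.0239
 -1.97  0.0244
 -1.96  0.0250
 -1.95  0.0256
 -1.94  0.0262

σ√T = 0.13 × 1.5811 = 0.2055
d₁ = [ln(180/120) + (0.036 − 0.028 + 0.13²/2)·2.5] / 0.2055 = [0.4055 + 0.0411] / 0.2055 = 2.1727 ≈ 2.17
d₂ = d₁ − σ√T = 2.1727 − 0.2055 = 1.9671 ≈ 1.97
e^(−qT) = e^(−0.028·2.5) = 0.9324;  e^(−rT) = e^(−0.036·2.5) = 0.9139
N(−d₂) = N(-1.97) = 0.0244;  N(−d₁) = N(-2.17) = 0.0150
P = 120·0.9139·0.0244 − 180·0.9324·0.0150 = 2.6759 − 2.5175 = 0.1584

$0.16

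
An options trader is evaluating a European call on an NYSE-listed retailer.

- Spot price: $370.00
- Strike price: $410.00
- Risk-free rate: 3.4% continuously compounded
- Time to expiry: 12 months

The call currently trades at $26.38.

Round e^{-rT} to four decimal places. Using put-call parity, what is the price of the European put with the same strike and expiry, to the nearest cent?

e^(−rT) = e^(−0.034·1) = 0.9666
Put-call parity: C − P = S − K·e^(−rT) = 370 − 410·0.9666 = 370 − 396.3060 = -26.3060
P = C − (C − P) = 26.38 − (-26.3060) = 52.6860

$52.69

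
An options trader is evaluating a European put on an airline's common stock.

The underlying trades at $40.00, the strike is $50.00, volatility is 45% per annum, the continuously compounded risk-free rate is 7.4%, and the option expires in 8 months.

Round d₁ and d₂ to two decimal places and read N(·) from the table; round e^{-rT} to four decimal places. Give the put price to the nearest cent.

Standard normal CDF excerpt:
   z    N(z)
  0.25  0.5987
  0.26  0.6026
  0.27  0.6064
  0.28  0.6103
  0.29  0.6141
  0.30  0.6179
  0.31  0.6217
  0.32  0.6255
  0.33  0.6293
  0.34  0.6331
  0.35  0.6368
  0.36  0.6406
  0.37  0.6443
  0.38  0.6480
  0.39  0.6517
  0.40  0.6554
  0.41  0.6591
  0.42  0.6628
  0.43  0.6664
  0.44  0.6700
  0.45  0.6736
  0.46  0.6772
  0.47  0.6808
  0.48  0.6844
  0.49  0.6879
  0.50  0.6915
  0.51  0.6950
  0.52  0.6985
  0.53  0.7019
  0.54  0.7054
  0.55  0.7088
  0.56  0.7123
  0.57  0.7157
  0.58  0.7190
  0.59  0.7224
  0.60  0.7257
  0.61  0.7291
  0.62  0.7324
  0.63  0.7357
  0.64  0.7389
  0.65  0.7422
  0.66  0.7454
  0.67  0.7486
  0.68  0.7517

$10.91

T = 0.6667;  σ√T = 0.3674
ln(S/K) + (r + σ²/2)T = ln(40/50) + (0.074 + 0.45²/2)·0.6667 = -0.2231 + 0.1168 = -0.1063
d₁ = -0.1063 / 0.3674 = -0.2893 which rounds to -0.29
d₂ = d₁ − σ√T = -0.2893 − 0.3674 = -0.6568 which rounds to -0.66
e^(−rT) = e^(−0.074·0.6667) = 0.9519
N(−d₂) = N(0.66) = 0.7454;  N(−d₁) = N(0.29) = 0.6141
P = 50·0.9519·0.7454 − 40·0.6141 = 35.4773 − 24.5640 = 10.9133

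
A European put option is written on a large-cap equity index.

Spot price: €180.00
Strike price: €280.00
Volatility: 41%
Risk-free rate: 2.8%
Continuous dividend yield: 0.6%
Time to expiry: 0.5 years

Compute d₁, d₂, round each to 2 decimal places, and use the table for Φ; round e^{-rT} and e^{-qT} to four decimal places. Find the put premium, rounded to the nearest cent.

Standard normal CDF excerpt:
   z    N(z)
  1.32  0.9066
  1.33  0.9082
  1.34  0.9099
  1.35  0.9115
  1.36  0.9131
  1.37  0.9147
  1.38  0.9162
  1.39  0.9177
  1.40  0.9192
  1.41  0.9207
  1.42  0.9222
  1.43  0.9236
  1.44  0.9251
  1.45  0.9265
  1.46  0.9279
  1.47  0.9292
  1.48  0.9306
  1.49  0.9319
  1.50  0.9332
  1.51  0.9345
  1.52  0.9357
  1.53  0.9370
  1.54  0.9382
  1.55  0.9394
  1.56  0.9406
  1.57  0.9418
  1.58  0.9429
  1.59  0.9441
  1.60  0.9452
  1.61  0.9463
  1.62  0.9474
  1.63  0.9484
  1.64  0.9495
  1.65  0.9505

σ√T = 0.41 × 0.7071 = 0.2899
d₁ = [ln(180/280) + (0.028 − 0.006 + 0.41²/2)·0.5] / 0.2899 = [-0.4418 + 0.0530] / 0.2899 = -1.3411 ≈ -1.34
d₂ = d₁ − σ√T = -1.3411 − 0.2899 = -1.6310 ≈ -1.63
exp(−qT) = exp(−0.006·0.5) = 0.9970;  exp(−rT) = exp(−0.028·0.5) = 0.9861
N(−d₂) = N(1.63) = 0.9484;  N(−d₁) = N(1.34) = 0.9099
P = 280·0.9861·0.9484 − 180·0.9970·0.9099 = 261.8608 − 163.2907 = 98.5702

€98.57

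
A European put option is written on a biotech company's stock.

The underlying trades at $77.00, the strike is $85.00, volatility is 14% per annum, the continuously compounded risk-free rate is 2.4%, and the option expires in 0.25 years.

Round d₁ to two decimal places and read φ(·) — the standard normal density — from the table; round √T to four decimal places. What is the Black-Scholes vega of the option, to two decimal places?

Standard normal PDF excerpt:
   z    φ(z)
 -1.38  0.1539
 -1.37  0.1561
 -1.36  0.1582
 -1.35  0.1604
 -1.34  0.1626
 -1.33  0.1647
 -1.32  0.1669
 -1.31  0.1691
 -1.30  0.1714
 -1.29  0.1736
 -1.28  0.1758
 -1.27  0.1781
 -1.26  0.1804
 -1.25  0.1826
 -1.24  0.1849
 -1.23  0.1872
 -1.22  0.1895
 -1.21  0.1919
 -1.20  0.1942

6.68

T = 0.25;  σ√T = 0.0700
d₁ = [ln(77/85) + (0.024 + 0.14²/2)·0.25] / 0.0700 = [-0.0988 + 0.0085] / 0.0700 = -1.2914 ≈ -1.29
√T = √0.25 = 0.5000
φ(d₁) = φ(-1.29) = 0.1736
vega = S·φ(d₁)·√T = 77·0.1736·0.5000 = 6.6836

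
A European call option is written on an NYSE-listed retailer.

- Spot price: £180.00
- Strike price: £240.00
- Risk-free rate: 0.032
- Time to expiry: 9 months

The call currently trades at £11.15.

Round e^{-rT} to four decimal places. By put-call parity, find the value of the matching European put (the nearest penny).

£65.46

exp(−rT) = exp(−0.032·0.75) = 0.9763
Put-call parity: C − P = S − K·e^(−rT) = 180 − 240·0.9763 = 180 − 234.3120 = -54.3120
P = C − (C − P) = 11.15 − (-54.3120) = 65.4620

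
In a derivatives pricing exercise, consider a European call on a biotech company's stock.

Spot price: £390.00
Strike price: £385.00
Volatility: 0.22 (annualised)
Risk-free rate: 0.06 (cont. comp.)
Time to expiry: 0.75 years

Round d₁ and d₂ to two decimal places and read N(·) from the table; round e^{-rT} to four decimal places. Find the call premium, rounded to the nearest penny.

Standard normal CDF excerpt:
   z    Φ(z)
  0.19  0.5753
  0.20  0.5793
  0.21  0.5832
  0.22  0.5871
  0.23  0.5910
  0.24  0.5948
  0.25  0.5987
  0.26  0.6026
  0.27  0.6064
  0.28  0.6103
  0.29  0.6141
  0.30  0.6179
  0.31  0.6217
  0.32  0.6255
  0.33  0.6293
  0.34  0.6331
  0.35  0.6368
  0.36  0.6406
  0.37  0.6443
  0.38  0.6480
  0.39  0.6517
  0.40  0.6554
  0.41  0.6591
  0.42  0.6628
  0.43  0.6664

σ√T = 0.22·√0.75 = 0.1905
d₁ = [ln(390/385) + (0.06 + 0.22²/2)·0.75] / 0.1905 = [0.0129 + 0.0631] / 0.1905 = 0.3992 which rounds to 0.40
d₂ = d₁ − σ√T = 0.3992 − 0.1905 = 0.2087 which rounds to 0.21
e^(−rT) = e^(−0.06·0.75) = 0.9560
N(d₁) = N(0.40) = 0.6554;  N(d₂) = N(0.21) = 0.5832
C = 390·0.6554 − 385·0.9560·0.5832 = 255.6060 − 214.6526 = 40.9534

£40.95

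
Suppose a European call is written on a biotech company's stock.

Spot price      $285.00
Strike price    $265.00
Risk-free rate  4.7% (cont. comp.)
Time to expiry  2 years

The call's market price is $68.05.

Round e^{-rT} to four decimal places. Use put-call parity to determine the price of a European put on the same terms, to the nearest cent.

e^(−rT) = e^(−0.047·2) = 0.9103
Put-call parity: C − P = S − K·e^(−rT) = 285 − 265·0.9103 = 285 − 241.2295 = 43.7705
P = C − (C − P) = 68.05 − (43.7705) = 24.2795

$24.28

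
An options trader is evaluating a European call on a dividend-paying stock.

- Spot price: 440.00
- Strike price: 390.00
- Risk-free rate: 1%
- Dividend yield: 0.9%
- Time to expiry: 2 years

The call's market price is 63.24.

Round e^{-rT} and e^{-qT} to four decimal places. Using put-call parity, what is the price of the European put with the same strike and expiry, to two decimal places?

13.35

exp(−qT) = exp(−0.009·2) = 0.9822;  exp(−rT) = exp(−0.01·2) = 0.9802
Put-call parity: C − P = S·e^(−qT) − K·e^(−rT) = 440·0.9822 − 390·0.9802 = 432.1680 − 382.2780 = 49.8900
P = C − (C − P) = 63.24 − (49.8900) = 13.3500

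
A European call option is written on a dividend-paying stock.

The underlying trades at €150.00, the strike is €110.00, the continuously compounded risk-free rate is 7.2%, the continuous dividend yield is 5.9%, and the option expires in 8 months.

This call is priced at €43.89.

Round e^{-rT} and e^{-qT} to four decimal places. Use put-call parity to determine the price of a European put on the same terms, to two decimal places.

exp(−qT) = exp(−0.059·0.6667) = 0.9614;  exp(−rT) = exp(−0.072·0.6667) = 0.9531
Put-call parity: C − P = S·e^(−qT) − K·e^(−rT) = 150·0.9614 − 110·0.9531 = 144.2100 − 104.8410 = 39.3690
P = C − (C − P) = 43.89 − (39.3690) = 4.5210

€4.52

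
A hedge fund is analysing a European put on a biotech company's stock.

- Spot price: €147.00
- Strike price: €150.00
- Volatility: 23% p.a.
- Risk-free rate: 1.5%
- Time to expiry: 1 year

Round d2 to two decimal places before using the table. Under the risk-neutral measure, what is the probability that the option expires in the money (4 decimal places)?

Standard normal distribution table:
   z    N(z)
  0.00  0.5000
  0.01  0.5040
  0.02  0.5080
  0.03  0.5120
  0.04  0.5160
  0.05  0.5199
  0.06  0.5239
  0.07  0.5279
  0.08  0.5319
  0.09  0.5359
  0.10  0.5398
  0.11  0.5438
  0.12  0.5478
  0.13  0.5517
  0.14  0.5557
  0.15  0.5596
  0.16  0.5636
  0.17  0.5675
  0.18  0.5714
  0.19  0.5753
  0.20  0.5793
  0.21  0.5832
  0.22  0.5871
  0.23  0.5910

σ√T = 0.23 × 1.0000 = 0.2300
d₁ = [ln(147/150) + (0.015 + 0.23²/2)·1] / 0.2300 = [-0.0202 + 0.0415] / 0.2300 = 0.0924 ⇒ 0.09
d₂ = d₁ − σ√T = 0.0924 − 0.2300 = -0.1376 ⇒ -0.14
Risk-neutral Pr[S_T < K] = N(−d₂) = N(0.14) = 0.5557

0.5557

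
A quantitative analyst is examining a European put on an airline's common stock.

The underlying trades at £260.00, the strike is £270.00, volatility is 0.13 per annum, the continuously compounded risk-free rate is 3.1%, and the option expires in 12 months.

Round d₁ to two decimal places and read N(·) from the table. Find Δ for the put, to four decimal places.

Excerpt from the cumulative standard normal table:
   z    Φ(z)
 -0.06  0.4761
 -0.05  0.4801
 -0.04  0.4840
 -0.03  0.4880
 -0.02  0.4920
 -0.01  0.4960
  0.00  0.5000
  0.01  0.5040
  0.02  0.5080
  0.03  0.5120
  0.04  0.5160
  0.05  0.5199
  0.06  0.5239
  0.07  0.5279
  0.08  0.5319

σ√T = 0.13·√1 = 0.1300
d₁ = [ln(260/270) + (0.031 + 0.13²/2)·1] / 0.1300 = [-0.0377 + 0.0394] / 0.1300 = 0.0132 which rounds to 0.01
N(d₁) = N(0.01) = 0.5040
Δ_put = N(d₁) − 1 = 0.5040 − 1 = -0.4960

-0.4960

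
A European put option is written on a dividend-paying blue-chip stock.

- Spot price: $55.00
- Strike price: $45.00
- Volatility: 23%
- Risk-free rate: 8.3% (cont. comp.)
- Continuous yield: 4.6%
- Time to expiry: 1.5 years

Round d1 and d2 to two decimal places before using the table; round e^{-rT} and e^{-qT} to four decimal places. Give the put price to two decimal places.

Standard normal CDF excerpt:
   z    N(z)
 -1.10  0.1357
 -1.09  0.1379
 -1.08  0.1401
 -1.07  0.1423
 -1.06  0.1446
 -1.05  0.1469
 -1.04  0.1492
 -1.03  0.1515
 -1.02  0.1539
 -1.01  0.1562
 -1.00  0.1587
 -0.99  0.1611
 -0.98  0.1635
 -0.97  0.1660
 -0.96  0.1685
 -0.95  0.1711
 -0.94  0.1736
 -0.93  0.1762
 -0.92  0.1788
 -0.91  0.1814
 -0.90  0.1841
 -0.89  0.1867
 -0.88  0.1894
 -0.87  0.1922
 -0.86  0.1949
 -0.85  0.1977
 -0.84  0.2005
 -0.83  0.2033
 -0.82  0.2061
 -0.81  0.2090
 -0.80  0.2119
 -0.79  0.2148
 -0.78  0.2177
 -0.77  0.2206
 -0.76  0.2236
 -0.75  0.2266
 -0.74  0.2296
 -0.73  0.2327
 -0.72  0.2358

$1.22

σ√T = 0.23·√1.5 = 0.2817
d₁ = [ln(55/45) + (0.083 − 0.046 + 0.23²/2)·1.5] / 0.2817 = [0.2007 + 0.0952] / 0.2817 = 1.0502 ≈ 1.05
d₂ = d₁ − σ√T = 1.0502 − 0.2817 = 0.7686 ≈ 0.77
exp(−qT) = exp(−0.046·1.5) = 0.9333;  exp(−rT) = exp(−0.083·1.5) = 0.8829
P = 45·0.8829·N(-0.77) − 55·0.9333·N(-1.05) = 45·0.8829·0.2206 − 55·0.9333·0.1469 = 8.7645 − 7.5406 = 1.2240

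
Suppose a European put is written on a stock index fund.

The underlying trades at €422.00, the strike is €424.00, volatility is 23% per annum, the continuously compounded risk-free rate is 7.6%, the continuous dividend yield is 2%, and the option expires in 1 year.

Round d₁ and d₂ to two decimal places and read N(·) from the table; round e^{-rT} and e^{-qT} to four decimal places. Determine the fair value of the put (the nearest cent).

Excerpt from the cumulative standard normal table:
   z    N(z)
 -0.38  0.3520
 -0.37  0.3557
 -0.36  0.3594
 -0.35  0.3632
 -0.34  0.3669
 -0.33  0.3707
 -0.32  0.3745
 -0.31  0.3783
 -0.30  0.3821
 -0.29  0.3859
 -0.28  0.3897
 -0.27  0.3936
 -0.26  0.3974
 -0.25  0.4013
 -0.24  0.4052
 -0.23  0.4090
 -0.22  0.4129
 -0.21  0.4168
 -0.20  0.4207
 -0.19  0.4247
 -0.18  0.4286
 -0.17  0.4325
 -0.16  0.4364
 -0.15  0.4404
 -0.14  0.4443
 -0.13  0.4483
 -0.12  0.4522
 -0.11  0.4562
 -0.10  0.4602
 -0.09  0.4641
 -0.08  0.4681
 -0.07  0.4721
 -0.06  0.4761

€27.50

σ√T = 0.23·√1 = 0.2300
d₁ = [ln(422/424) + (0.076 − 0.02 + 0.23²/2)·1] / 0.2300 = [-0.0047 + 0.0824] / 0.2300 = 0.3379 → 0.34
d₂ = d₁ − σ√T = 0.3379 − 0.2300 = 0.1079 → 0.11
exp(−qT) = exp(−0.02·1) = 0.9802;  exp(−rT) = exp(−0.076·1) = 0.9268
P = 424·0.9268·N(-0.11) − 422·0.9802·N(-0.34) = 424·0.9268·0.4562 − 422·0.9802·0.3669 = 179.2698 − 151.7661 = 27.5037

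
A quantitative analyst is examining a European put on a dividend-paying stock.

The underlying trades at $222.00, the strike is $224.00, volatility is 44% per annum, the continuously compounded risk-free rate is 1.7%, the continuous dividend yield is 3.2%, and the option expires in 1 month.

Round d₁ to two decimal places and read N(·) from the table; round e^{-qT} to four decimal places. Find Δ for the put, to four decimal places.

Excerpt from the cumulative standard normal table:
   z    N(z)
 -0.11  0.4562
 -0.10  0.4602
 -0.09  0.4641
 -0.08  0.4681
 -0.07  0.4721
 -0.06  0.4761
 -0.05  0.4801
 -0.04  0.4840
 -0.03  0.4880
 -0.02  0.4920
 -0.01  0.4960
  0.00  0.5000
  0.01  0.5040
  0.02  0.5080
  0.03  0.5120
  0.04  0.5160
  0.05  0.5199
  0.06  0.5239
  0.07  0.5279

σ√T = 0.44 × 0.2887 = 0.1270
d₁ = [ln(222/224) + (0.017 − 0.032 + 0.44²/2)·0.08333] / 0.1270 = [-0.0090 + 0.0068] / 0.1270 = -0.0169 ≈ -0.02
N(d₁) = N(-0.02) = 0.4920
Δ_put = e^(−qT)·(N(d₁) − 1) = 0.9973·(0.4920 − 1) = -0.5066

-0.5066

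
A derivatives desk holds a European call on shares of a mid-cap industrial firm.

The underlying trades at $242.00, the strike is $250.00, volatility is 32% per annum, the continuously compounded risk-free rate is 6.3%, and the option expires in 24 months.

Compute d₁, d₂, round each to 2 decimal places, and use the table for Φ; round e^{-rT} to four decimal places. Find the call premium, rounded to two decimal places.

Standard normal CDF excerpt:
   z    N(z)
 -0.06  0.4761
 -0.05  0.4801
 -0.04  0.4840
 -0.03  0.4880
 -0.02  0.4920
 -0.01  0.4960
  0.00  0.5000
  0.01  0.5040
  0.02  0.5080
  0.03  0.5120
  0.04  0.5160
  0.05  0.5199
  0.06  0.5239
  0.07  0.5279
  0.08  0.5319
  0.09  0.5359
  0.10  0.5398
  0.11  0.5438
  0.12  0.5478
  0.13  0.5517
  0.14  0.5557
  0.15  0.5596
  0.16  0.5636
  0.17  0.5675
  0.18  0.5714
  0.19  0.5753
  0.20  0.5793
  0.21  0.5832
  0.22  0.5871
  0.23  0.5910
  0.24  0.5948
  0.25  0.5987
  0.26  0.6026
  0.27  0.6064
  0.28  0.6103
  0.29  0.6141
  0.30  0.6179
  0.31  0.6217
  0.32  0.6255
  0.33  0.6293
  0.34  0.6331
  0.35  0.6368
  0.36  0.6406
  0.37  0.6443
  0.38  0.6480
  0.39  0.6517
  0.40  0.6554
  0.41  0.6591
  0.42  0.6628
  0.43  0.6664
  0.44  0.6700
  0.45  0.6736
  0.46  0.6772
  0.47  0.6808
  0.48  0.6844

σ√T = 0.32 × 1.4142 = 0.4525
d₁ = [ln(242/250) + (0.063 + ½·0.32²)·2] / (σ√T) = (-0.0325 + 0.2284) / 0.4525 = 0.4328 which rounds to 0.43
d₂ = 0.4328 − 0.4525 = -0.0197 which rounds to -0.02
e^(−rT) = e^(−0.063·2) = 0.8816
N(d₁) = N(0.43) = 0.6664;  N(d₂) = N(-0.02) = 0.4920
C = 242·0.6664 − 250·0.8816·0.4920 = 161.2688 − 108.4368 = 52.8320

$52.83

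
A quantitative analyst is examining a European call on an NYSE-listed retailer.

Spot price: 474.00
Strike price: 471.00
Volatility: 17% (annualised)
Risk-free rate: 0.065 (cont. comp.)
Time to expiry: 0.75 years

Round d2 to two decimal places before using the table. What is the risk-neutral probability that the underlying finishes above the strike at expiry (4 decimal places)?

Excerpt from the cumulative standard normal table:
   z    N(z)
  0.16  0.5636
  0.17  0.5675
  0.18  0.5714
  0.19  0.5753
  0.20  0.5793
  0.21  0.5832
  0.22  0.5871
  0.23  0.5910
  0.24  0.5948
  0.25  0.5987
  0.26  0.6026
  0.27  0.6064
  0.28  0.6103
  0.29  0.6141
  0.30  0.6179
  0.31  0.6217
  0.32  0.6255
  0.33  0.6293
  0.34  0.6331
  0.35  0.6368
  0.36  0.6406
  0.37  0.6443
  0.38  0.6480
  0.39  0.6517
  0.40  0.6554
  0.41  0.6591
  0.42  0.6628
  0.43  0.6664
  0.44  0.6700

0.6179

σ√T = 0.17·√0.75 = 0.1472
d₁ = [ln(474/471) + (0.065 + ½·0.17²)·0.75] / (σ√T) = (0.0063 + 0.0596) / 0.1472 = 0.4479 ≈ 0.45
d₂ = 0.4479 − 0.1472 = 0.3006 ≈ 0.30
Risk-neutral Pr[S_T > K] = N(d₂) = N(0.30) = 0.6179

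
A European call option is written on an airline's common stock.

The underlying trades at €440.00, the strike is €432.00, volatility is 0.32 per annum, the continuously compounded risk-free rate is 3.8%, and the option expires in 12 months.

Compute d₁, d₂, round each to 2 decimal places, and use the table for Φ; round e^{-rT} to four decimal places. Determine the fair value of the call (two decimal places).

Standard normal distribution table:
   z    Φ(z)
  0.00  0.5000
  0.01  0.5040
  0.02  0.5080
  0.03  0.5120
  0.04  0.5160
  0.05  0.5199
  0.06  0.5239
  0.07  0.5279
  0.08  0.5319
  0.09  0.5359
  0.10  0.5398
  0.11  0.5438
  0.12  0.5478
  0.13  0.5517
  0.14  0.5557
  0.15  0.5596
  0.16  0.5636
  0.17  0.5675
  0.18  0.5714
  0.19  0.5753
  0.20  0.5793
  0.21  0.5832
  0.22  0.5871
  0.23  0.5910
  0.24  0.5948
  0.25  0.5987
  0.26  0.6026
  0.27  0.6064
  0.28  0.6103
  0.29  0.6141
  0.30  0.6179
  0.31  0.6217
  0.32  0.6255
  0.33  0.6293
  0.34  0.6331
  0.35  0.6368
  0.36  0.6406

€67.29

σ√T = 0.32 × 1.0000 = 0.3200
d₁ = [ln(440/432) + (0.038 + 0.32²/2)·1] / 0.3200 = [0.0183 + 0.0892] / 0.3200 = 0.3361 → 0.34
d₂ = d₁ − σ√T = 0.3361 − 0.3200 = 0.0161 → 0.02
exp(−rT) = exp(−0.038·1) = 0.9627
C = 440·N(0.34) − 432·0.9627·N(0.02) = 440·0.6331 − 432·0.9627·0.5080 = 278.5640 − 211.2703 = 67.2937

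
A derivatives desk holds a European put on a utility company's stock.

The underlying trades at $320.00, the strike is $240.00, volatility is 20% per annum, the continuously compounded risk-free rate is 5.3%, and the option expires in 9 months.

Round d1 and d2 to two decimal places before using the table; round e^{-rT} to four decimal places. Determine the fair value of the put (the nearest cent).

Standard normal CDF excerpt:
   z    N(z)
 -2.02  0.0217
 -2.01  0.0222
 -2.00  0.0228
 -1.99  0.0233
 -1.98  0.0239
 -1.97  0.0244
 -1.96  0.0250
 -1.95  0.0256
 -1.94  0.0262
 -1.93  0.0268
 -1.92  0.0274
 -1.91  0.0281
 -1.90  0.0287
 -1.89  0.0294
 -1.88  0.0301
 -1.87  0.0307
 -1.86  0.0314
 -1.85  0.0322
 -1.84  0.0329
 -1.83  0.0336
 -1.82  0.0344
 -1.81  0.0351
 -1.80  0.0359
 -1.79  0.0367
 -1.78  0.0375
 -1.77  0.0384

T = 0.75;  σ√T = 0.1732
d₁ = [ln(320/240) + (0.053 + 0.2²/2)·0.75] / 0.1732 = [0.2877 + 0.0548] / 0.1732 = 1.9770 ⇒ 1.98
d₂ = d₁ − σ√T = 1.9770 − 0.1732 = 1.8038 ⇒ 1.80
e^(−rT) = e^(−0.053·0.75) = 0.9610
N(−d₂) = N(-1.80) = 0.0359;  N(−d₁) = N(-1.98) = 0.0239
P = 240·0.9610·0.0359 − 320·0.0239 = 8.2800 − 7.6480 = 0.6320

$0.63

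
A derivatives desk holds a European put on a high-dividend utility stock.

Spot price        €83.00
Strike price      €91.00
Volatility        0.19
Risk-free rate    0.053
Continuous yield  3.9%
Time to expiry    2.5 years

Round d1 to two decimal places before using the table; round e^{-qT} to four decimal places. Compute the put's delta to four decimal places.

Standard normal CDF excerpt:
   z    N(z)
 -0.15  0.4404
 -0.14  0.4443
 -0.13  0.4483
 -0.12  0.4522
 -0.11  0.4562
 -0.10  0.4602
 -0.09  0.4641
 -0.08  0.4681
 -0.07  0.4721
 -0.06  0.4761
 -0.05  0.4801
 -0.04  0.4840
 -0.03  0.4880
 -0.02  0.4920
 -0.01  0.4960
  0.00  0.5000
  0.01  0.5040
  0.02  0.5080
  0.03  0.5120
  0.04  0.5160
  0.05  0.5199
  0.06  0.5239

σ√T = 0.19 × 1.5811 = 0.3004
ln(S/K) + (r − q + σ²/2)T = ln(83/91) + (0.053 − 0.039 + 0.19²/2)·2.5 = -0.0920 + 0.0801 = -0.0119
d₁ = -0.0119 / 0.3004 = -0.0396 → -0.04
N(d₁) = N(-0.04) = 0.4840
Δ_put = e^(−qT)·(N(d₁) − 1) = 0.9071·(0.4840 − 1) = -0.4681

-0.4681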